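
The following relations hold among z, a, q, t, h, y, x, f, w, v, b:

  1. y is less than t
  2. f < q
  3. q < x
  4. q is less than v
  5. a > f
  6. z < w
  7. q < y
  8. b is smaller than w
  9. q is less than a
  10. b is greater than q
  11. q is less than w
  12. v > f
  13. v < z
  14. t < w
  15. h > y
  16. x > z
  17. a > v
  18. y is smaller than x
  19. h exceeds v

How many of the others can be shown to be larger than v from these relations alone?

5

The elements the relations force above v are h, a, z, x, w — no chain reaches any other.
That is 5.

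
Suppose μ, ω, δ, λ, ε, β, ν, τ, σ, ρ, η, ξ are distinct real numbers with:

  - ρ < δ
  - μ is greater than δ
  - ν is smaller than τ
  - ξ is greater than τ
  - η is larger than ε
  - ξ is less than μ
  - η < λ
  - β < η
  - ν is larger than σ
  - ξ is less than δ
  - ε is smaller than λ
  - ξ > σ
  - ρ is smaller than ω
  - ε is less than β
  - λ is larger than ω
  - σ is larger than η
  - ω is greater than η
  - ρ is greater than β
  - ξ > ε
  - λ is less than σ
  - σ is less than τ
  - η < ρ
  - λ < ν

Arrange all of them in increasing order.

Each adjacent pair is fixed by a given relation: ε < β; β < η; η < ρ; ρ < ω; ω < λ; λ < σ; σ < ν; ν < τ; τ < ξ; ξ < δ; δ < μ. Chaining them end to end gives the full order.

ε < β < η < ρ < ω < λ < σ < ν < τ < ξ < δ < μ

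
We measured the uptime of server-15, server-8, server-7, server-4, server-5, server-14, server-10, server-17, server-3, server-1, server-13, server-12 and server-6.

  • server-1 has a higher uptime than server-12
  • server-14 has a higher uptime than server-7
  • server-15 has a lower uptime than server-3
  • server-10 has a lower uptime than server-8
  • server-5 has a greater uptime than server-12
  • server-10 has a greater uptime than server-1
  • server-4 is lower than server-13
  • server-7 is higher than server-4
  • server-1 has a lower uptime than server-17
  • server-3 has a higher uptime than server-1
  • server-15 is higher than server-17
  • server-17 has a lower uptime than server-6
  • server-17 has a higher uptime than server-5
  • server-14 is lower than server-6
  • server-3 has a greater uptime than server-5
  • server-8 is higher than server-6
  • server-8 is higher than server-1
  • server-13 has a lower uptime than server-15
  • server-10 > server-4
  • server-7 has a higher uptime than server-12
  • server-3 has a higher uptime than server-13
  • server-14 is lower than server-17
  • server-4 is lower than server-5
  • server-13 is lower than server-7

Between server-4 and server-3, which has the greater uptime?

server-4 < server-13 and server-13 < server-7 give server-4 < server-7.
With server-7 < server-14: server-4 < server-13 < server-7 < server-14.
With server-14 < server-17: server-4 < server-13 < server-7 < server-14 < server-17.
With server-17 < server-15: server-4 < server-13 < server-7 < server-14 < server-17 < server-15.
Then server-15 < server-3 extends the chain to server-3.
So server-4 < server-3; server-3 is the higher of the two.

server-3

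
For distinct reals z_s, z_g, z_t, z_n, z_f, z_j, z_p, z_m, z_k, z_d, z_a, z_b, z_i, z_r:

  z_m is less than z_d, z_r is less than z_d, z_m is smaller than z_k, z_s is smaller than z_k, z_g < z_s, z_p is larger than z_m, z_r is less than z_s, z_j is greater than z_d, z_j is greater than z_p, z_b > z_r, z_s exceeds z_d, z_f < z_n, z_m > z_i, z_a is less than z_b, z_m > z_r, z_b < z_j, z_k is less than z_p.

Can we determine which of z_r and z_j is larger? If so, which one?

The relevant relations are z_r < z_d; z_d < z_s; z_s < z_k; z_k < z_p; z_p < z_j.
Chaining these gives z_r < z_d < z_s < z_k < z_p < z_j.
So z_j is larger.

z_j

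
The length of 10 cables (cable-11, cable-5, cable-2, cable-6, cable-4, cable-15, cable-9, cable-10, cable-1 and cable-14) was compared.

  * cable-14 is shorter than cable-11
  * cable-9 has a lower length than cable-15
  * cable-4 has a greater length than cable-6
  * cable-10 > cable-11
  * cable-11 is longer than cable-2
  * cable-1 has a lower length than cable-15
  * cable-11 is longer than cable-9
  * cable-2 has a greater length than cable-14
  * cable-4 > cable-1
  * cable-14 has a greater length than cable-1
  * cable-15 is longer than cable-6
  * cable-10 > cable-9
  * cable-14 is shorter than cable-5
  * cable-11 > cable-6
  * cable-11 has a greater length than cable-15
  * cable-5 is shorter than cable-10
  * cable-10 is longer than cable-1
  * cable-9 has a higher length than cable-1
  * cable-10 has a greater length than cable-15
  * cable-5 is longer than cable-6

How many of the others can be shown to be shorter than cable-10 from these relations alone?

The elements the relations force below cable-10 are cable-6, cable-1, cable-14, cable-5, cable-9, cable-15, cable-2, cable-11 — no chain reaches any other.
That is 8.

8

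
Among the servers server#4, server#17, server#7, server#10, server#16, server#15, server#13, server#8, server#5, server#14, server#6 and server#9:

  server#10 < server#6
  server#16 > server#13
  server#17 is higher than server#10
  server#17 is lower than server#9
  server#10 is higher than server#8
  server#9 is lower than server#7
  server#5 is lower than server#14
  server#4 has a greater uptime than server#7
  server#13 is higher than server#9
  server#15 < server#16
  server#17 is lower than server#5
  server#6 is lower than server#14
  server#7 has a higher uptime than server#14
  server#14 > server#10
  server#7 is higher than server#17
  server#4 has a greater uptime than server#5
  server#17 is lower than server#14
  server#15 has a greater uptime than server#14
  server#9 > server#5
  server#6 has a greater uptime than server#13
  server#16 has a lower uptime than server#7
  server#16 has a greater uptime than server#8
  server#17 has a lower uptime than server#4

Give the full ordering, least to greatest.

server#8 < server#10 < server#17 < server#5 < server#9 < server#13 < server#6 < server#14 < server#15 < server#16 < server#7 < server#4

The consecutive links are each given: server#8 < server#10; server#10 < server#17; server#17 < server#5; server#5 < server#9; server#9 < server#13; server#13 < server#6; server#6 < server#14; server#14 < server#15; server#15 < server#16; server#16 < server#7; server#7 < server#4.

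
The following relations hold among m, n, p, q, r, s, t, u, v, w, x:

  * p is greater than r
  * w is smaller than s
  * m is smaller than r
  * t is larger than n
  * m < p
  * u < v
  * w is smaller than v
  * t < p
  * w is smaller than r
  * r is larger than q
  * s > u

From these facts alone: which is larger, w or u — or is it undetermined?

Following every chain through u: above u we get v, s.
w is not reached, and no chain runs the other way from w to u.
So the given relations leave the order of u and w undetermined.

undetermined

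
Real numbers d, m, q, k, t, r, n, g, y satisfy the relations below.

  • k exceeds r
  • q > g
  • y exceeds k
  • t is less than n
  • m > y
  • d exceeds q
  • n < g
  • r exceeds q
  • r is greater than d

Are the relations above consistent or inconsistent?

The single ordering t < n < g < q < d < r < k < y < m satisfies every listed relation, so no contradiction arises.

consistent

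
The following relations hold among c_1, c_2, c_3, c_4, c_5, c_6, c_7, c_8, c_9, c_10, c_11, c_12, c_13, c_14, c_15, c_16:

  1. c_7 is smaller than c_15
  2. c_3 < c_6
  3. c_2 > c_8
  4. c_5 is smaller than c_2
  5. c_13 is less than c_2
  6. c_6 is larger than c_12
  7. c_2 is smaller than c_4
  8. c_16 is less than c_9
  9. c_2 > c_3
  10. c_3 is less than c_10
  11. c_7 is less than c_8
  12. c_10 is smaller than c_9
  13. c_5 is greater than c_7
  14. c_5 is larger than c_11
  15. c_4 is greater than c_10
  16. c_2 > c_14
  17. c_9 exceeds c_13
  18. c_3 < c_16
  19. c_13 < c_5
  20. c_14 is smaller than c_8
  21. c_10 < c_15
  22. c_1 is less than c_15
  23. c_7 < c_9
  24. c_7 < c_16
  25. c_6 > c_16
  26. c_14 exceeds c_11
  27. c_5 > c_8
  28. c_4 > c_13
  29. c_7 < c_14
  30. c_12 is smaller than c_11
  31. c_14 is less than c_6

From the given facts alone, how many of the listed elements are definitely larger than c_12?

7

The elements the relations force above c_12 are c_11, c_14, c_8, c_5, c_2, c_6, c_4 — no chain reaches any other.
That is 7.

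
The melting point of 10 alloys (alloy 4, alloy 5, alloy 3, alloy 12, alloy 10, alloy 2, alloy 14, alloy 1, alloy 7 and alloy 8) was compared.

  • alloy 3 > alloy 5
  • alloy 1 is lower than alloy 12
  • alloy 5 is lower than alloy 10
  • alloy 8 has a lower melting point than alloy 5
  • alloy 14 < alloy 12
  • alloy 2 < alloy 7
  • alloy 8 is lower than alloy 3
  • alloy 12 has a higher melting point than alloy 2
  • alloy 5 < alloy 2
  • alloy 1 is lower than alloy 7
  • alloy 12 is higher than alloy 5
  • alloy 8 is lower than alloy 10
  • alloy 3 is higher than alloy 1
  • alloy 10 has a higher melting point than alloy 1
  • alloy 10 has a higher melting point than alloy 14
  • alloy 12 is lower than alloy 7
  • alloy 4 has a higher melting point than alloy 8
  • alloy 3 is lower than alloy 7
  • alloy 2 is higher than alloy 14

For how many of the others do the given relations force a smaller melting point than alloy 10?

From alloy 10 the given relations immediately reach alloy 8, alloy 14, alloy 5, alloy 1.
Nothing else is reachable below alloy 10; 4 in all.

4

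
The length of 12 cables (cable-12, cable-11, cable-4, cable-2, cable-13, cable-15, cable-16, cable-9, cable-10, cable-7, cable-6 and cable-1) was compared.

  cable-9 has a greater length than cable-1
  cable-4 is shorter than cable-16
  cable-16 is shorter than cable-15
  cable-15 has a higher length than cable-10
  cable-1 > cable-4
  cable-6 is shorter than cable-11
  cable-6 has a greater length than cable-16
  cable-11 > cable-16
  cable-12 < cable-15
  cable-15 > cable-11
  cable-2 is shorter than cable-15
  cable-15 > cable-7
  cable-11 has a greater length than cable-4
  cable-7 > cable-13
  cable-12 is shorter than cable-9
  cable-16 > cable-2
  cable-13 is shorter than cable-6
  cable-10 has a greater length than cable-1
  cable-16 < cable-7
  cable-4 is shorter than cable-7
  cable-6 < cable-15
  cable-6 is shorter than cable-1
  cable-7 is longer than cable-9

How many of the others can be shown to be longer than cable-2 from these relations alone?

8

From cable-2 the given relations immediately reach cable-16, cable-15.
From those, cable-6, cable-11, cable-7 — 5 in total.
From those, cable-1 — 6 in total.
From those, cable-10, cable-9 — 8 in total.
No other element is forced above cable-2 by the given relations, so the count is 8.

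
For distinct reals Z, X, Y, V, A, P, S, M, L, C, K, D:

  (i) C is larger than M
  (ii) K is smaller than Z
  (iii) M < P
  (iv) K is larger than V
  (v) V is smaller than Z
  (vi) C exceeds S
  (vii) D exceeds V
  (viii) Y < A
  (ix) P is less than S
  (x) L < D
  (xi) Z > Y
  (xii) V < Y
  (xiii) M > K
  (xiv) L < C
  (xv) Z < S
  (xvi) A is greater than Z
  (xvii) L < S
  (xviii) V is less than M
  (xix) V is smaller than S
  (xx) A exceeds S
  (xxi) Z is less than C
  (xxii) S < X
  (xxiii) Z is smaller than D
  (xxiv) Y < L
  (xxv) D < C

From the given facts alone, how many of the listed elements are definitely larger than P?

4

From P the given relations immediately reach S.
From those, X, C, A — 4 in total.
No other element is forced above P by the given relations, so the count is 4.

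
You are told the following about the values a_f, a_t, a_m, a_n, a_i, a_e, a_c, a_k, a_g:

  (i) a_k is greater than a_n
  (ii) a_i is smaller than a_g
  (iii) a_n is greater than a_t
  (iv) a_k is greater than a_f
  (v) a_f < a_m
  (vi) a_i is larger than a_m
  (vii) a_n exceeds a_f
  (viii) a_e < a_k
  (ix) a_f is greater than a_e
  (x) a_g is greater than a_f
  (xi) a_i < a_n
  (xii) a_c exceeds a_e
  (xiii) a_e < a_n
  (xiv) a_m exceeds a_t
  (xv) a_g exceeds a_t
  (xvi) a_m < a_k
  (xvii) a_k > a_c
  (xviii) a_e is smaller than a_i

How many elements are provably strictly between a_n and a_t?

The relations place a_t below a_n. An element lies strictly between them when it is forced above a_t and also forced below a_n.
Above a_t: {a_m, a_i, a_g, a_k}. Below a_n: {a_e, a_f, a_m, a_i}.
Intersection: {a_m, a_i} — 2.

2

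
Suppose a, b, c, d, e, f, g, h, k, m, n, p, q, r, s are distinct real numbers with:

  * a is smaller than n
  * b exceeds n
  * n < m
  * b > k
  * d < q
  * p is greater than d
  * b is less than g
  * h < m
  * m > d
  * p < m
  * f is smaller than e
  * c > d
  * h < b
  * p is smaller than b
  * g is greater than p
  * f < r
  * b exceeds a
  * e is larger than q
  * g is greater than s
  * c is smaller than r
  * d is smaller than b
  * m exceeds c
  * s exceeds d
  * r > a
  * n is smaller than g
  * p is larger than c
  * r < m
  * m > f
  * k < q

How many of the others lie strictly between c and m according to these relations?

Chaining upward from c reaches: r, p, b, g.
Chaining downward from m reaches: f, d, a, n, r, p, h.
Strictly between c and m are those in both lists: r, p — 2 elements.

2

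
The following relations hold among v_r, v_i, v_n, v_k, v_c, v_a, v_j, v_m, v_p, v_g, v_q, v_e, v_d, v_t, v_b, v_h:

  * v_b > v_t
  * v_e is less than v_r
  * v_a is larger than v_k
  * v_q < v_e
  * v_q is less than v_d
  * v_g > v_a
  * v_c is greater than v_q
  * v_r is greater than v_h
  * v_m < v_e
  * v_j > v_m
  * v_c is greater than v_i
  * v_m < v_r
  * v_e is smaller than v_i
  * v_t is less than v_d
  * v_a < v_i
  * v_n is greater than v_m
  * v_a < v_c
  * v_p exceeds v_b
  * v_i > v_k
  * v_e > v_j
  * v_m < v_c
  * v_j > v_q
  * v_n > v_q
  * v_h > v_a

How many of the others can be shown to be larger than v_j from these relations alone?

4

From v_j the given relations immediately reach v_e.
From those, v_i, v_r — 3 in total.
From those, v_c — 4 in total.
No other element is forced above v_j by the given relations, so the count is 4.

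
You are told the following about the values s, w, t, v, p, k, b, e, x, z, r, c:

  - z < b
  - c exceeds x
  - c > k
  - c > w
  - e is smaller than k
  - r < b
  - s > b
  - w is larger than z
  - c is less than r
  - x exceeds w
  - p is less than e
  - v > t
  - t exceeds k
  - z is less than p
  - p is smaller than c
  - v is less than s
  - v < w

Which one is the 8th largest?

Piecing the relations together gives one ordering: z < p < e < k < t < v < w < x < c < r < b < s.
Counting 8 from the largest end gives t.

t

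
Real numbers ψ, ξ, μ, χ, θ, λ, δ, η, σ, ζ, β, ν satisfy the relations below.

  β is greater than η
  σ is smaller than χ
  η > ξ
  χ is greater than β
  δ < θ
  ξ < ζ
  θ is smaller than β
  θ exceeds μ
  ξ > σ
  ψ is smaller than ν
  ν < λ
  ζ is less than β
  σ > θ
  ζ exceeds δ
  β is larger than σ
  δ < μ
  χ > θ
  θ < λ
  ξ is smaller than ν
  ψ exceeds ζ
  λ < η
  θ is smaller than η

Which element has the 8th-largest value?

Piecing the relations together gives one ordering: δ < μ < θ < σ < ξ < ζ < ψ < ν < λ < η < β < χ.
Counting 8 from the largest end gives ξ.

ξ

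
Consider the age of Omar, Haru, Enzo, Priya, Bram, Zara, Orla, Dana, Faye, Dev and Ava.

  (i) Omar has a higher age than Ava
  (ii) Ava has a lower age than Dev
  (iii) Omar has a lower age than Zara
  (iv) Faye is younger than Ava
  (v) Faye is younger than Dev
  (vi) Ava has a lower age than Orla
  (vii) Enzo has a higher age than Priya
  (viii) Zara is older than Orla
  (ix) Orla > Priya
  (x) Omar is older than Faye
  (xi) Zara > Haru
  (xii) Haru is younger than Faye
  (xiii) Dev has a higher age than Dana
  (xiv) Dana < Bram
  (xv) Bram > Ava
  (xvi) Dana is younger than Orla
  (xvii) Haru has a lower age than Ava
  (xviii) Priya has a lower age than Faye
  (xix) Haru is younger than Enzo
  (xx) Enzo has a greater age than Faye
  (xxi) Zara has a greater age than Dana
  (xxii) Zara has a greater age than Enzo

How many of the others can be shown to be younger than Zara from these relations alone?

Directly below Zara: Haru, Enzo, Dana, Omar, Orla.
One step further: Priya, Faye, Ava (8 so far).
Nothing else is reachable below Zara; 8 in all.

8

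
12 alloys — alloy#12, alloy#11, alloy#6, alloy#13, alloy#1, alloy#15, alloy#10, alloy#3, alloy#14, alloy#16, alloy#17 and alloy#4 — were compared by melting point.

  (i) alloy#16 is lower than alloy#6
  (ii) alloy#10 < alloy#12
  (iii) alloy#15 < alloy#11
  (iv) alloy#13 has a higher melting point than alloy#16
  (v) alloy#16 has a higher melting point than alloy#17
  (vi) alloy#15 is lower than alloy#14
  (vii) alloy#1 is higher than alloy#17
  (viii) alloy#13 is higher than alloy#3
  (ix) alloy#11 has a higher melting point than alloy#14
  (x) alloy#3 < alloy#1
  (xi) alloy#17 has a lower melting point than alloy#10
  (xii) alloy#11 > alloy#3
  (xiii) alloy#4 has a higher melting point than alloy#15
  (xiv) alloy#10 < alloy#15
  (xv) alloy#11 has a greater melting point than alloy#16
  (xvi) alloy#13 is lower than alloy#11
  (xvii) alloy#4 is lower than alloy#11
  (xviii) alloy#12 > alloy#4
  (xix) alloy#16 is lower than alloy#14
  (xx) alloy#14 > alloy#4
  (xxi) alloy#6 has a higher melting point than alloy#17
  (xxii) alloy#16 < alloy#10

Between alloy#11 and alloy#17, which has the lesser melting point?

Chaining the given relations: alloy#17 < alloy#16 < alloy#10 < alloy#15 < alloy#4 < alloy#14 < alloy#11.
So alloy#17 < alloy#11; alloy#17 is the lower of the two.

alloy#17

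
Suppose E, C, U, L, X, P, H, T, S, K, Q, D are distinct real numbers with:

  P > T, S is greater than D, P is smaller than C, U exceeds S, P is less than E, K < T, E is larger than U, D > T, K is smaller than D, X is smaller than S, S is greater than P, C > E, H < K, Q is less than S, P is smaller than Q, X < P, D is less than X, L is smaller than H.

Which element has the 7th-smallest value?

P

The consecutive relations fix a unique order: L < H < K < T < D < X < P < Q < S < U < E < C.
The 7th smallest is P.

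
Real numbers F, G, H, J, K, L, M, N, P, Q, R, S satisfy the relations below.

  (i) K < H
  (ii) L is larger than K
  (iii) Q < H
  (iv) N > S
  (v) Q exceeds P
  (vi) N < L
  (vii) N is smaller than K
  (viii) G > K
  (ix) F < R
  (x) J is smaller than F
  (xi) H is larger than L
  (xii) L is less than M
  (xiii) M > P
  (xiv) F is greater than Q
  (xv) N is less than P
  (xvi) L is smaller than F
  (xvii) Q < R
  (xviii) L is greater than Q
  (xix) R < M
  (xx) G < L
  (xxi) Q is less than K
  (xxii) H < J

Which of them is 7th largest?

G

Chaining the given pairs: S < N < P < Q < K < G < L < H < J < F < R < M.
The 7th largest is G.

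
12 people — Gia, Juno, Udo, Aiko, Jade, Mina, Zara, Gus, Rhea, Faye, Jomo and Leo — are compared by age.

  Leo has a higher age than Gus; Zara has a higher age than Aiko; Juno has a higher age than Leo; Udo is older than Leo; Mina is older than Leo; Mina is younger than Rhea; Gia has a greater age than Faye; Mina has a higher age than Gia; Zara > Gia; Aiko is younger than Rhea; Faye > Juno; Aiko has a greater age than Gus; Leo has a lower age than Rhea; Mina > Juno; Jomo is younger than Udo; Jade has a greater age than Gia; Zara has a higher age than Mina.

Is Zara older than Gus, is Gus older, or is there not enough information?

Link the given pairs in sequence: Gus < Leo; Leo < Juno; Juno < Faye; Faye < Gia; Gia < Mina; Mina < Zara.
Together: Gus < Leo < Juno < Faye < Gia < Mina < Zara.
So Zara is older.

Zara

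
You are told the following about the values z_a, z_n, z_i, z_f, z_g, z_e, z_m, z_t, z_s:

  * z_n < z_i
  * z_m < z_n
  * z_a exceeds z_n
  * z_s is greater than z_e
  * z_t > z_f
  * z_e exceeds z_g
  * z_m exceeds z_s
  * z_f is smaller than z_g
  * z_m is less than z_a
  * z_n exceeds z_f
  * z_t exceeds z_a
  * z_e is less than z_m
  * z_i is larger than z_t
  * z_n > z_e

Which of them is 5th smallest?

Piecing the relations together gives one ordering: z_f < z_g < z_e < z_s < z_m < z_n < z_a < z_t < z_i.
Counting 5 from the smallest end gives z_m.

z_m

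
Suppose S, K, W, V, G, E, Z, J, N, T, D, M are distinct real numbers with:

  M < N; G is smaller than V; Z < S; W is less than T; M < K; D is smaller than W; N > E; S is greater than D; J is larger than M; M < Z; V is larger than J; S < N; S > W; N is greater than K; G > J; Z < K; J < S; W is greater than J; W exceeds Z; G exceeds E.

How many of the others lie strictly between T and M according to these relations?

3

Chaining upward from M reaches: J, Z, G, W, V, K, S, N.
Chaining downward from T reaches: J, Z, D, W.
Strictly between M and T are those in both lists: J, Z, W — 3 elements.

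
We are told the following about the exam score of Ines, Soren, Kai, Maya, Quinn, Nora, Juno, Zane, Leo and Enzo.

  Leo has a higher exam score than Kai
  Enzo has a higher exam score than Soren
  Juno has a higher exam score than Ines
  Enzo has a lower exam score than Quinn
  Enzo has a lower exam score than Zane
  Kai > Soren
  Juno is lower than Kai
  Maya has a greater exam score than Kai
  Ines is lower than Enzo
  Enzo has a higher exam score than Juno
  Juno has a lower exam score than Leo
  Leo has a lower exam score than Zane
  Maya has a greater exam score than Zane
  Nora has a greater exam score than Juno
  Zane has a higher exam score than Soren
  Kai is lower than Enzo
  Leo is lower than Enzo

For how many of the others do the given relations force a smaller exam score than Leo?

4

Directly below Leo: Juno, Kai.
One step further: Ines, Soren (4 so far).
Nothing else is reachable below Leo; 4 in all.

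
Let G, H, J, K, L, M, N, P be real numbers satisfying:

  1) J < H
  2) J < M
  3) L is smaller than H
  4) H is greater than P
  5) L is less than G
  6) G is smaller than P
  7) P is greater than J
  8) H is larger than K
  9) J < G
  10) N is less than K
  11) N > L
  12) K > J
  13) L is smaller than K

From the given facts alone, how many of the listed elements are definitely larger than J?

Directly above J: G, K, P, H, M.
Nothing else is reachable above J; 5 in all.

5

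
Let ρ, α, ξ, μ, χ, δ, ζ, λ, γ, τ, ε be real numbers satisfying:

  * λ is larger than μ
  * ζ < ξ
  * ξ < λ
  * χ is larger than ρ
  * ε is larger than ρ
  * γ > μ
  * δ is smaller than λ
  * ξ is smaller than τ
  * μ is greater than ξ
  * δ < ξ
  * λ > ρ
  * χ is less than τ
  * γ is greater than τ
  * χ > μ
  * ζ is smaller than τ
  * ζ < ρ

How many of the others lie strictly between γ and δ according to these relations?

4

Chaining upward from δ reaches: ξ, μ, χ, τ, λ.
Chaining downward from γ reaches: ζ, ξ, ρ, μ, χ, τ.
Strictly between δ and γ are those in both lists: ξ, μ, χ, τ — 4 elements.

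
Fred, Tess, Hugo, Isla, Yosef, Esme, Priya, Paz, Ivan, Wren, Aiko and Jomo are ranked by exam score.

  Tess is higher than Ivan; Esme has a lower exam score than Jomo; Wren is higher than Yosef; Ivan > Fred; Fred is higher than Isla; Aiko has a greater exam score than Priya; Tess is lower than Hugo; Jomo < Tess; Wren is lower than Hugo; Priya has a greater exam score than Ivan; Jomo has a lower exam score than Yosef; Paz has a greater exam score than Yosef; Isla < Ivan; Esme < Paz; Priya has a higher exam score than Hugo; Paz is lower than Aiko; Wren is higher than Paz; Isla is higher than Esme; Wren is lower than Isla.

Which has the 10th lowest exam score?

Hugo

The consecutive relations fix a unique order: Esme < Jomo < Yosef < Paz < Wren < Isla < Fred < Ivan < Tess < Hugo < Priya < Aiko.
The 10th smallest is Hugo.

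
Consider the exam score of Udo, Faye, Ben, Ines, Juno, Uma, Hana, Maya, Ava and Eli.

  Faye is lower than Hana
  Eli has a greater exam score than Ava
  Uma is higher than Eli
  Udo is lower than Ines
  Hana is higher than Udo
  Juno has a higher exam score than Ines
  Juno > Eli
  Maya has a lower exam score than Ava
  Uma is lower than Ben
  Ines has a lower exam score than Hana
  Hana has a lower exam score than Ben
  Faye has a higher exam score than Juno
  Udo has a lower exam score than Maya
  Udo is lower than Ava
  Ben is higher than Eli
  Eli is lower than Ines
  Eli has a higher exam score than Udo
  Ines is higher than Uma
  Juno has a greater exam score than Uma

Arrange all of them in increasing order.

Each adjacent pair is fixed by a given relation: Udo < Maya; Maya < Ava; Ava < Eli; Eli < Uma; Uma < Ines; Ines < Juno; Juno < Faye; Faye < Hana; Hana < Ben. Chaining them end to end gives the full order.

Udo < Maya < Ava < Eli < Uma < Ines < Juno < Faye < Hana < Ben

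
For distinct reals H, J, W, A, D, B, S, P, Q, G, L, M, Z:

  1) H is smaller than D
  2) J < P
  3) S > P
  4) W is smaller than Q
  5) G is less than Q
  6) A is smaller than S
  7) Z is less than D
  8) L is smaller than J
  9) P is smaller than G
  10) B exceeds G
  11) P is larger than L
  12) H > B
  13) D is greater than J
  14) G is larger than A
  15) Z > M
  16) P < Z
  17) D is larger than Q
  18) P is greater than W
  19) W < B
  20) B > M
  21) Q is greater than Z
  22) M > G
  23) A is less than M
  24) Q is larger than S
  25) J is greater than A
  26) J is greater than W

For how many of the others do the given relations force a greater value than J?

The elements the relations force above J are P, G, S, M, B, Z, Q, H, D — no chain reaches any other.
That is 9.

9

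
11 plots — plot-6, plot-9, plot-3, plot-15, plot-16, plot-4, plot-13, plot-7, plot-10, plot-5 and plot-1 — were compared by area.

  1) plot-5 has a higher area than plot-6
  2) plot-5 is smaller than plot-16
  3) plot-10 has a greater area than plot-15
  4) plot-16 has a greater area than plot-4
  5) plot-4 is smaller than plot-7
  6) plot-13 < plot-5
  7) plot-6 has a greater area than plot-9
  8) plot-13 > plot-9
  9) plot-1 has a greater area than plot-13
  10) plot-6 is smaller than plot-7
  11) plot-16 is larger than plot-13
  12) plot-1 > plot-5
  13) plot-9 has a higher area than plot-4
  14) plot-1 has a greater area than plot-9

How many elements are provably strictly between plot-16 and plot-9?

Chaining upward from plot-9 reaches: plot-13, plot-6, plot-5, plot-1, plot-7.
Chaining downward from plot-16 reaches: plot-4, plot-13, plot-6, plot-5.
Strictly between plot-9 and plot-16 are those in both lists: plot-13, plot-6, plot-5 — 3 elements.

3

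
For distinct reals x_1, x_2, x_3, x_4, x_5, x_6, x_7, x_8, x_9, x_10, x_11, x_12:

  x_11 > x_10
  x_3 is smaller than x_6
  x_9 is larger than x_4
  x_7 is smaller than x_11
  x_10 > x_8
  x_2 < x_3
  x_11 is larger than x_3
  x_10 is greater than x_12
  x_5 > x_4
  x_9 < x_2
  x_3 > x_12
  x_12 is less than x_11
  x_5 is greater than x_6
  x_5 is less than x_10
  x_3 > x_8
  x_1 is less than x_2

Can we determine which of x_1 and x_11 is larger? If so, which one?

The relevant relations are x_1 < x_2; x_2 < x_3; x_3 < x_6; x_6 < x_5; x_5 < x_10; x_10 < x_11.
Chaining these gives x_1 < x_2 < x_3 < x_6 < x_5 < x_10 < x_11.
So x_11 is larger.

x_11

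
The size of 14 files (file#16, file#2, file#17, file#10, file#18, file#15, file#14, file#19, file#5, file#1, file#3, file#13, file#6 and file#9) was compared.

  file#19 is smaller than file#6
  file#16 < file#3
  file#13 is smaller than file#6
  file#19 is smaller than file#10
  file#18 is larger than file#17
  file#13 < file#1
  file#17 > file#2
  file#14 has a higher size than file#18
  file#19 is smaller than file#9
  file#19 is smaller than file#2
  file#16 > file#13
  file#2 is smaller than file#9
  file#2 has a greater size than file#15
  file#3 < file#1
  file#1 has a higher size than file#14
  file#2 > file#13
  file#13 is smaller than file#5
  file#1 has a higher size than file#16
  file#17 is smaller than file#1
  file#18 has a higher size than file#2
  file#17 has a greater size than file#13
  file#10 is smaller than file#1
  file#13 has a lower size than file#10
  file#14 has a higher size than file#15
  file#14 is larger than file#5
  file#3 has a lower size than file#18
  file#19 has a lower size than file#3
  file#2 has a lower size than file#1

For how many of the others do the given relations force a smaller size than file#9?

4

Directly below file#9: file#19, file#2.
One step further: file#15, file#13 (4 so far).
Nothing else is reachable below file#9; 4 in all.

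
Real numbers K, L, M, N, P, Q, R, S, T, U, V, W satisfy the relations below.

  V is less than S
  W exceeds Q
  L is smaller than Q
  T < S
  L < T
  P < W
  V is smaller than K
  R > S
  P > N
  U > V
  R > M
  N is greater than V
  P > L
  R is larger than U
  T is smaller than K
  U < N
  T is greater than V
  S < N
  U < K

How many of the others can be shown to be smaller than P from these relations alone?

Directly below P: L, N.
One step further: V, S, U (5 so far).
One step further: T (6 so far).
No other element is forced below P by the given relations, so the count is 6.

6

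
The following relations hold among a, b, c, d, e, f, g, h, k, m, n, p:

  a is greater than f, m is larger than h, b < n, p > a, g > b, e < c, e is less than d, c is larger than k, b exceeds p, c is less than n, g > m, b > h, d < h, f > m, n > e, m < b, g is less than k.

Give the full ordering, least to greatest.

e < d < h < m < f < a < p < b < g < k < c < n

Each adjacent pair is fixed by a given relation: e < d; d < h; h < m; m < f; f < a; a < p; p < b; b < g; g < k; k < c; c < n. Chaining them end to end gives the full order.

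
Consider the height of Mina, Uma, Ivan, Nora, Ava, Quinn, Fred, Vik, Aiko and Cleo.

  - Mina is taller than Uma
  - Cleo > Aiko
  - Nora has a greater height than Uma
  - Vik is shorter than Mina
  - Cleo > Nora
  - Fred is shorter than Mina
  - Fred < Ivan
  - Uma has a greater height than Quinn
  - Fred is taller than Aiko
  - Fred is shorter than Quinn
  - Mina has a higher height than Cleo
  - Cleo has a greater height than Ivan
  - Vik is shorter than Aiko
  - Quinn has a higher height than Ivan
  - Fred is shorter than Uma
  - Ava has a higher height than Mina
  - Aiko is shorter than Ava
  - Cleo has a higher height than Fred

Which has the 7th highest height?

Chaining the given pairs: Vik < Aiko < Fred < Ivan < Quinn < Uma < Nora < Cleo < Mina < Ava.
The 7th largest is Ivan.

Ivan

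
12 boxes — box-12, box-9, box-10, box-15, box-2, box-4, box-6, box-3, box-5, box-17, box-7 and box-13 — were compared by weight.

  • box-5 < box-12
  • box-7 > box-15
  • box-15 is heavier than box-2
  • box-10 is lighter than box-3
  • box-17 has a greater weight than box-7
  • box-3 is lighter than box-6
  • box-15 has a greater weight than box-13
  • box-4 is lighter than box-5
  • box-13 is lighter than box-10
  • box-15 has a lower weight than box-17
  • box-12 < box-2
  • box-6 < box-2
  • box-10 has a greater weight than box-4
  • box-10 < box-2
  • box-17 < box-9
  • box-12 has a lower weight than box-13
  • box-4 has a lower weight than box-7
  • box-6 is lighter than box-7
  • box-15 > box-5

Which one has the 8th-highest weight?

box-10

Piecing the relations together gives one ordering: box-4 < box-5 < box-12 < box-13 < box-10 < box-3 < box-6 < box-2 < box-15 < box-7 < box-17 < box-9.
The 8th largest is box-10.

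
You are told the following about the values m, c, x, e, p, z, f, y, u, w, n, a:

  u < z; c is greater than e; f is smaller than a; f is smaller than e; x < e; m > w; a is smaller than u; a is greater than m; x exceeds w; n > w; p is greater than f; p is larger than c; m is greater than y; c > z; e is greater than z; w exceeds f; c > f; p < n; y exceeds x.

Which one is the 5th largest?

Chaining the given pairs: f < w < x < y < m < a < u < z < e < c < p < n.
The 5th largest is z.

z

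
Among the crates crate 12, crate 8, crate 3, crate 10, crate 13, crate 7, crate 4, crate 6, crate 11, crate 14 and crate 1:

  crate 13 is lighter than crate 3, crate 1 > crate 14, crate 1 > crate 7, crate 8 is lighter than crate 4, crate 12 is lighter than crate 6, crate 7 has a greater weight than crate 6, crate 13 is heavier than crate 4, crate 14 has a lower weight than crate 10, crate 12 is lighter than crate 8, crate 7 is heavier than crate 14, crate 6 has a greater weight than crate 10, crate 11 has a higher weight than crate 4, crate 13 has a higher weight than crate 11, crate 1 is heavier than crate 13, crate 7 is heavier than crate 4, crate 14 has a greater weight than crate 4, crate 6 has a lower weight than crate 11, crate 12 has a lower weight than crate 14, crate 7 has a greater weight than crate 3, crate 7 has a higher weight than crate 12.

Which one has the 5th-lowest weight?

Piecing the relations together gives one ordering: crate 12 < crate 8 < crate 4 < crate 14 < crate 10 < crate 6 < crate 11 < crate 13 < crate 3 < crate 7 < crate 1.
Counting 5 from the smallest end gives crate 10.

crate 10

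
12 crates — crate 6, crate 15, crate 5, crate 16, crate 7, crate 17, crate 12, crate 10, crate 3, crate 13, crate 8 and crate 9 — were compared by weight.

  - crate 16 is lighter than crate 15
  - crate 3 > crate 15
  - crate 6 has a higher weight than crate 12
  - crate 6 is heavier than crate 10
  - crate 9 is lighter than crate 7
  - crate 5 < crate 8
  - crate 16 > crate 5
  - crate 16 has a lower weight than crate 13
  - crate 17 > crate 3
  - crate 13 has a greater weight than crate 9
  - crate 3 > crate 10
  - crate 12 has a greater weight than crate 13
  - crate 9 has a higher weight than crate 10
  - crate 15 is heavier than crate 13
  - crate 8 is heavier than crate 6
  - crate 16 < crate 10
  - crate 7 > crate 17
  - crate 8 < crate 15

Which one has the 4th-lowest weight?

crate 9

The consecutive relations fix a unique order: crate 5 < crate 16 < crate 10 < crate 9 < crate 13 < crate 12 < crate 6 < crate 8 < crate 15 < crate 3 < crate 17 < crate 7.
Counting 4 from the smallest end gives crate 9.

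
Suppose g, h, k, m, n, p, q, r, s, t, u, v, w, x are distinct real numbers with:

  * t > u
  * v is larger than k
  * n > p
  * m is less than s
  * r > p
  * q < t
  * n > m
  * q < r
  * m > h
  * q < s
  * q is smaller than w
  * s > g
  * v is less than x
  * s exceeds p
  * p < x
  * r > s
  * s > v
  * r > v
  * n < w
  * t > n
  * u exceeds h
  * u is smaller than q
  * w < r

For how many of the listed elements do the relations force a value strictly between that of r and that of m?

The relations place m below r. An element lies strictly between them when it is forced above m and also forced below r.
Above m: {n, t, s, w}. Below r: {g, p, h, k, v, u, n, q, s, w}.
Intersection: {n, s, w} — 3.

3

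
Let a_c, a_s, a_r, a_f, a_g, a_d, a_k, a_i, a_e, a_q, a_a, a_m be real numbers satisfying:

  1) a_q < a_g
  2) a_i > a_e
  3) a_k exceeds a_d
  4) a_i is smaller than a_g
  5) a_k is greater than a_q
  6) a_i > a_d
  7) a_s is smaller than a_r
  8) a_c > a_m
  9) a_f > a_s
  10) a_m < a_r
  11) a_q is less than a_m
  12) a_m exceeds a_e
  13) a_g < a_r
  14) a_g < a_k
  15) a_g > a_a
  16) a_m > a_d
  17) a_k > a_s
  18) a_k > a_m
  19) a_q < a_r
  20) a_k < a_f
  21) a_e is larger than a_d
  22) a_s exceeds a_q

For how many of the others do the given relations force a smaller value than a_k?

8

Directly below a_k: a_d, a_q, a_s, a_g, a_m.
One step further: a_e, a_a, a_i (8 so far).
No other element is forced below a_k by the given relations, so the count is 8.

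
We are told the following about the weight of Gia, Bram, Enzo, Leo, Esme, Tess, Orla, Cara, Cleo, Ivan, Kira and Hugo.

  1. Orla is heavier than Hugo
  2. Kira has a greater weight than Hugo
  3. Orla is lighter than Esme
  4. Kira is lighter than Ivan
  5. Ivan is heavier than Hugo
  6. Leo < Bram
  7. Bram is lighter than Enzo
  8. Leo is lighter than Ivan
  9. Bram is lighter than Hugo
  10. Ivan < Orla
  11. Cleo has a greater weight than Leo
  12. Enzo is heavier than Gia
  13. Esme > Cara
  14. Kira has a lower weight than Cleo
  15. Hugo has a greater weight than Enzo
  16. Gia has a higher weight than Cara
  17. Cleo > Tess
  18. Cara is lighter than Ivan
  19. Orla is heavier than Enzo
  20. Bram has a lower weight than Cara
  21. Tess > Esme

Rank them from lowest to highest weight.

Leo < Bram < Cara < Gia < Enzo < Hugo < Kira < Ivan < Orla < Esme < Tess < Cleo

The consecutive links are each given: Leo < Bram; Bram < Cara; Cara < Gia; Gia < Enzo; Enzo < Hugo; Hugo < Kira; Kira < Ivan; Ivan < Orla; Orla < Esme; Esme < Tess; Tess < Cleo.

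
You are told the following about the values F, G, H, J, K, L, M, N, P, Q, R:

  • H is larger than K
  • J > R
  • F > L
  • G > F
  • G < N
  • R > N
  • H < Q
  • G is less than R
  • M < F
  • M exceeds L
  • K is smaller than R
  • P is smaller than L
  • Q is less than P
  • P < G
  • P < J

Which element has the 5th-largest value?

F

The consecutive relations fix a unique order: K < H < Q < P < L < M < F < G < N < R < J.
Counting 5 from the largest end gives F.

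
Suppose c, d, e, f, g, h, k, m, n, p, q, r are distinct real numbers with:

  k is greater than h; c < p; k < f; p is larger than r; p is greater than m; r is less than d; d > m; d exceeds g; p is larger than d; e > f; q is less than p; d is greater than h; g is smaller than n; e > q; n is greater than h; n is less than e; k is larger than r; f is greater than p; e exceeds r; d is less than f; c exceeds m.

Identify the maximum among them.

m is not greatest since m < d; r is not greatest since r < p; h is not greatest since h < d; q is not greatest since q < p; c is not greatest since c < p; g is not greatest since g < n; n is not greatest since n < e; k is not greatest since k < f; d is not greatest since d < p; p is not greatest since p < f; f is not greatest since f < e.
Only e has nothing above it, so e is the maximum.

e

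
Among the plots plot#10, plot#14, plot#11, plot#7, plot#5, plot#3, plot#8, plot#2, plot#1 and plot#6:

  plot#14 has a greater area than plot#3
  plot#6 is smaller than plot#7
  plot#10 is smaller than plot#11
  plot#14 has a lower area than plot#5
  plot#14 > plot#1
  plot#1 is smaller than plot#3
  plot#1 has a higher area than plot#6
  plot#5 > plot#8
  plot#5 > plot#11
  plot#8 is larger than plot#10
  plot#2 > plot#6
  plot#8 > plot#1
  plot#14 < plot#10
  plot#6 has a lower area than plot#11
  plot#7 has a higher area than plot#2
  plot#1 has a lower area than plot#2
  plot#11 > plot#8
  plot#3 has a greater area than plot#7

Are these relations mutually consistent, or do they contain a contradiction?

Every relation is compatible with plot#6 < plot#1 < plot#2 < plot#7 < plot#3 < plot#14 < plot#10 < plot#8 < plot#11 < plot#5; the set is consistent.

consistent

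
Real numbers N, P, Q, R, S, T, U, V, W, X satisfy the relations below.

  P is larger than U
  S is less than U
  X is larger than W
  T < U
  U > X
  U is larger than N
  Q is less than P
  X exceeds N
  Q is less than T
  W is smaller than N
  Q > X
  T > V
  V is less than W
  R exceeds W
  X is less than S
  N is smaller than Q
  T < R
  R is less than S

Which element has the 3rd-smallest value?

N

Chaining the given pairs: V < W < N < X < Q < T < R < S < U < P.
Counting 3 from the smallest end gives N.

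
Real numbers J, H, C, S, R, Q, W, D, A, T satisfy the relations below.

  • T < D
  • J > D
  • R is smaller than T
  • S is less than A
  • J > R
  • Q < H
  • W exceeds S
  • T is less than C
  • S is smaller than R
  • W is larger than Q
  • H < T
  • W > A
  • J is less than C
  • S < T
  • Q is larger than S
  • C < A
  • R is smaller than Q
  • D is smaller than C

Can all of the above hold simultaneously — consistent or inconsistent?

The single ordering S < R < Q < H < T < D < J < C < A < W satisfies every listed relation, so no contradiction arises.

consistent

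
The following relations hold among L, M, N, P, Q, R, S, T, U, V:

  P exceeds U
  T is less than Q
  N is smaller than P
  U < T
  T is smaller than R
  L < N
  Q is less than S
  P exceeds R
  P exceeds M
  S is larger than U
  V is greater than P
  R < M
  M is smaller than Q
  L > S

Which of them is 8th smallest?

Piecing the relations together gives one ordering: U < T < R < M < Q < S < L < N < P < V.
The 8th smallest is N.

N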